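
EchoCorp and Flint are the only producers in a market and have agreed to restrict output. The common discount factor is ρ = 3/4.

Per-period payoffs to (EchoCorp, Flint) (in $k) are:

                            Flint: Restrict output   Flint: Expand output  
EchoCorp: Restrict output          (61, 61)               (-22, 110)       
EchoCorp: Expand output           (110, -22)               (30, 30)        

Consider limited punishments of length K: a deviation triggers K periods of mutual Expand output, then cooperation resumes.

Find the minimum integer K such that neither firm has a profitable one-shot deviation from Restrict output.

3

No profitable deviation requires (61−30)(ρ+…+ρ^K) ≥ 110−61, i.e. ρ+…+ρ^K ≥ 49/31 ≈ 1.5806.
With ρ = 3/4, the partial sums are K=1: 0.7500, K=2: 1.3125, K=3: 1.7344.
K = 3 is the first length at which the sum reaches 1.5806.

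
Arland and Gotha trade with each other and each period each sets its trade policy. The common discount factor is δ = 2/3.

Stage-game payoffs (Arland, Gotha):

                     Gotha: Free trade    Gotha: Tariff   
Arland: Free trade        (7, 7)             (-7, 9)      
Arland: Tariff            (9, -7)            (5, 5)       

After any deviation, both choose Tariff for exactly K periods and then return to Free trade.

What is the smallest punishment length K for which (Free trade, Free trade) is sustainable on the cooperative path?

No profitable deviation requires (7−5)(δ+…+δ^K) ≥ 9−7, i.e. δ+…+δ^K ≥ 1 ≈ 1.0000.
With δ = 2/3, the partial sums are K=1: 0.6667, K=2: 1.1111.
K = 2 is the first length at which the sum reaches 1.0000.

2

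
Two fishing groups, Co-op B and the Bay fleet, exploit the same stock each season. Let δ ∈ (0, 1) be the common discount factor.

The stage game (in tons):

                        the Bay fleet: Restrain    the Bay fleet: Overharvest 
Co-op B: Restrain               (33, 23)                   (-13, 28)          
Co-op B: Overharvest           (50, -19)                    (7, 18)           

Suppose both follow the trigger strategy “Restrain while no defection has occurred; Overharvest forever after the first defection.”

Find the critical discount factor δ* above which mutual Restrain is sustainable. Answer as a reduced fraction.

Co-op B: cooperation gives 33 each period; deviation gives 50 once then 7 forever.
  33/(1−δ) ≥ 50 + 7δ/(1−δ) ⇒ δ ≥ 17/43.
the Bay fleet: cooperation gives 23 each period; deviation gives 28 once then 18 forever.
  δ ≥ 5/10 = 1/2.
Both must hold, so the binding constraint is the Bay fleet's: δ ≥ 1/2.

1/2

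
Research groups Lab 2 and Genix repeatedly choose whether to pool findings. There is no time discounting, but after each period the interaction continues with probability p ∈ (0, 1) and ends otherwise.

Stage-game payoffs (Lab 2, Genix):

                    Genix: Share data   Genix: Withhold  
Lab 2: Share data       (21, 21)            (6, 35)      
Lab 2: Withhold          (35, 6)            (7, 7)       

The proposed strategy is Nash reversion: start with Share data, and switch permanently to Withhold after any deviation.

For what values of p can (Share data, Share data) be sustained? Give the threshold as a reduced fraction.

1/2

With no time discounting, the continuation probability p plays the role of the discount factor.
Grim-trigger IC: 21/(1−p) ≥ 35 + 7p/(1−p) ⇒ p ≥ (35−21)/(35−7) = 1/2.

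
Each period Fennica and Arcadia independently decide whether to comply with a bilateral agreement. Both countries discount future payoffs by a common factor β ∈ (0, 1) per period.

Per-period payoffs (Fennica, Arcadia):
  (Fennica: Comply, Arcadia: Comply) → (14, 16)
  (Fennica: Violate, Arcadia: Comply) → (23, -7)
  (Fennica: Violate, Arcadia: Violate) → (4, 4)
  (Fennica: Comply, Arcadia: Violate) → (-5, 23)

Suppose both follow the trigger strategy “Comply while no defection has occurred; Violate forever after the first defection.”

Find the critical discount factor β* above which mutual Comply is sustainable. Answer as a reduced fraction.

9/19

Fennica's threshold: (23−14)/(23−4) = 9/19.
Arcadia's threshold: (23−16)/(23−4) = 7/19.
9/19 > 7/19, so Fennica binds and β* = 9/19.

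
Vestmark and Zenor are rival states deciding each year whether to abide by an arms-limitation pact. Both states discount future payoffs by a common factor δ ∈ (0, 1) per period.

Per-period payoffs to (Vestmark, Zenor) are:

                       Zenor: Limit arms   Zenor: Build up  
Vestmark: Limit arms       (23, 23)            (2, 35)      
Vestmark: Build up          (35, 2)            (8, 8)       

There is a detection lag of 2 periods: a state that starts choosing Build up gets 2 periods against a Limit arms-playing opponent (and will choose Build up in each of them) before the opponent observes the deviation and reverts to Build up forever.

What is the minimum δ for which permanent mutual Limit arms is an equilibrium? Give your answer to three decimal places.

0.667

The best deviation is to choose Build up for all 2 undetected periods, earning 35 each, then 8 forever once detected.
Deviation value: 35(1−δ^2)/(1−δ) + 8δ^2/(1−δ); cooperation value: 23/(1−δ).
IC: 23 ≥ 35(1−δ^2) + 8δ^2 = 35 − 27δ^2.
So δ^2 ≥ 12/27 = 4/9, giving δ ≥ (4/9)^(1/2) ≈ 0.667.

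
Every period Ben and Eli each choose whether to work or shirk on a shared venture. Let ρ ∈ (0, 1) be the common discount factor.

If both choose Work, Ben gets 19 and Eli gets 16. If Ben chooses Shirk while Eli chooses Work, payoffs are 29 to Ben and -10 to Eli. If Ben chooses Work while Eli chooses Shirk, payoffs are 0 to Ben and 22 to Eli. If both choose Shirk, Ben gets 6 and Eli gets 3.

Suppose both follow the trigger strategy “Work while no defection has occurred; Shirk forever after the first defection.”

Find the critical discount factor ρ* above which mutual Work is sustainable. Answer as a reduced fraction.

For Ben: deviation gain 29−19 = 10, per-period punishment loss 19−6 = 13. IC gives ρ ≥ 10/23.
For Eli: gain 6, loss 13 per period, so ρ ≥ 6/19.
The tighter constraint is Ben's, so cooperation needs ρ ≥ 10/23.

10/23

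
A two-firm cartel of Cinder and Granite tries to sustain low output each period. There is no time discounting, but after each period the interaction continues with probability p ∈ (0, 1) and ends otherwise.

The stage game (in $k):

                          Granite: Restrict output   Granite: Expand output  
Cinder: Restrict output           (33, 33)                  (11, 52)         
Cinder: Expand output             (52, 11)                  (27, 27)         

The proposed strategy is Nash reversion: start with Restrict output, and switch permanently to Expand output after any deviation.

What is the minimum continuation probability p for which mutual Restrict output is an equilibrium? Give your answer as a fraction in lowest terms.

19/25

With no time discounting, the continuation probability p plays the role of the discount factor.
Grim-trigger IC: 33/(1−p) ≥ 52 + 27p/(1−p) ⇒ p ≥ (52−33)/(52−27) = 19/25.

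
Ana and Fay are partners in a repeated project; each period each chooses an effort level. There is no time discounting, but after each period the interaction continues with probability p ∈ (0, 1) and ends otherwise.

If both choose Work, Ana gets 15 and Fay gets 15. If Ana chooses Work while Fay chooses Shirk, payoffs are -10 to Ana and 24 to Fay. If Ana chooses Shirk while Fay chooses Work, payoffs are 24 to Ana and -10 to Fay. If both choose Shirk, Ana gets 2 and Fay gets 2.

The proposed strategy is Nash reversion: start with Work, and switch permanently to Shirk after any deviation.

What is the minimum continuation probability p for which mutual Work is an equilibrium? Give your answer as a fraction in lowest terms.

With no time discounting, the continuation probability p plays the role of the discount factor.
Grim-trigger IC: 15/(1−p) ≥ 24 + 2p/(1−p) ⇒ p ≥ (24−15)/(24−2) = 9/22.

9/22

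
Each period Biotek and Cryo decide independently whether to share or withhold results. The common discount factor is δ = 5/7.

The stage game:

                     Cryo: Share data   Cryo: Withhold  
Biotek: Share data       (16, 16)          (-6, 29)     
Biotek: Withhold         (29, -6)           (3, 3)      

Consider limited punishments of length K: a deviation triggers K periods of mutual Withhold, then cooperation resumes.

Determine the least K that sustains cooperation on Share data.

IC: δ(1−δ^K)/(1−δ) ≥ (29−16)/(16−3) = 1.
With δ = 5/7: need 1 − δ^K ≥ 1·(1−5/7)/(5/7), i.e. δ^K ≤ 0.6000.
Since (5/7)^1 = 0.7143 and (5/7)^2 = 0.5102, the smallest such K is 2.

2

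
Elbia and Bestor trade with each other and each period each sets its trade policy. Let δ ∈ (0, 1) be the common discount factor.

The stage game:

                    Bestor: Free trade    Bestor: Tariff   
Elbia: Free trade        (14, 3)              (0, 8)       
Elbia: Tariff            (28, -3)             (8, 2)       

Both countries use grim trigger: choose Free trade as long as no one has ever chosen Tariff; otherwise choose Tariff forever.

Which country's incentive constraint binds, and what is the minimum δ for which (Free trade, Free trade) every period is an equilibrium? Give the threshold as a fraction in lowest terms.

Bestor; δ ≥ 5/6

Elbia's threshold: (28−14)/(28−8) = 7/10.
Bestor's threshold: (8−3)/(8−2) = 5/6.
7/10 < 5/6, so Bestor binds and δ* = 5/6.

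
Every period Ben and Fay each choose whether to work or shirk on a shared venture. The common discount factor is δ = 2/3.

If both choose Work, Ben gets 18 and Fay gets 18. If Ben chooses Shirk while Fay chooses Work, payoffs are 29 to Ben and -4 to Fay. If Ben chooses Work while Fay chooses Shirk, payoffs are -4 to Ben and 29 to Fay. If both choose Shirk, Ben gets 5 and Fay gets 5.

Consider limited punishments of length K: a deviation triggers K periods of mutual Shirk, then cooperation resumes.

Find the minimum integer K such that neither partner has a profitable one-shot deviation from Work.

No profitable deviation requires (18−5)(δ+…+δ^K) ≥ 29−18, i.e. δ+…+δ^K ≥ 11/13 ≈ 0.8462.
With δ = 2/3, the partial sums are K=1: 0.6667, K=2: 1.1111.
K = 2 is the first length at which the sum reaches 0.8462.

2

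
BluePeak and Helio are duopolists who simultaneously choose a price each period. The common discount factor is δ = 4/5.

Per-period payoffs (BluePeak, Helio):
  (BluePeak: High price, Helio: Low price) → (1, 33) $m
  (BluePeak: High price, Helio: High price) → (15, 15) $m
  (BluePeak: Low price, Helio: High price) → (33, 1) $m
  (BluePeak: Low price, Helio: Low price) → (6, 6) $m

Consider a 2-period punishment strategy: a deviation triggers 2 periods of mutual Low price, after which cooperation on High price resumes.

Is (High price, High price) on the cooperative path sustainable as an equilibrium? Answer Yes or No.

Comparing payoff streams over the 3 periods until play realigns: cooperate → 15(1+δ+…+δ^2); deviate → 33 + 6(δ+…+δ^2).
Cooperation is sustained iff (15−6)(δ+…+δ^2) ≥ 33−15.
δ+…+δ^2 = 4/5·(1−(4/5)^2)/(1−4/5) = 1.4400, and (33−15)/(15−6) = 2.0000.
1.4400 < 2.0000, so cooperation is not sustainable.

No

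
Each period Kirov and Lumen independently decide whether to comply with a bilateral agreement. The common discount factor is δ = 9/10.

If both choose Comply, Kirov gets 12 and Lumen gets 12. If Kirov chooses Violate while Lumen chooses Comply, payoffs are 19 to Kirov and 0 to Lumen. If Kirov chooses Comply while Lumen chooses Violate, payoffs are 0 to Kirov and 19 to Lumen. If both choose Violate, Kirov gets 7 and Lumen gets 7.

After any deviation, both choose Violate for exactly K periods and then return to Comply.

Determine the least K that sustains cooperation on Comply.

2

No profitable deviation requires (12−7)(δ+…+δ^K) ≥ 19−12, i.e. δ+…+δ^K ≥ 7/5 ≈ 1.4000.
With δ = 9/10, the partial sums are K=1: 0.9000, K=2: 1.7100.
K = 2 is the first length at which the sum reaches 1.4000.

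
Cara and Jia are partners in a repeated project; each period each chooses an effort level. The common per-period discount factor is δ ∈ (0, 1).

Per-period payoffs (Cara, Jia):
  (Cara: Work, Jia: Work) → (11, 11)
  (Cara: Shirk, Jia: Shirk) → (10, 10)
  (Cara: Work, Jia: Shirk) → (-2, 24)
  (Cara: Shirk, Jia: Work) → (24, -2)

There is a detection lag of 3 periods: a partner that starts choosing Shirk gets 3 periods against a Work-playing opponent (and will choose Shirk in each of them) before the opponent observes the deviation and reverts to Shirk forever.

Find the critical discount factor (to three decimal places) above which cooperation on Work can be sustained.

The best deviation is to choose Shirk for all 3 undetected periods, earning 24 each, then 10 forever once detected.
Deviation value: 24(1−δ^3)/(1−δ) + 10δ^3/(1−δ); cooperation value: 11/(1−δ).
IC: 11 ≥ 24(1−δ^3) + 10δ^3 = 24 − 14δ^3.
So δ^3 ≥ 13/14, giving δ ≥ (13/14)^(1/3) ≈ 0.976.

0.976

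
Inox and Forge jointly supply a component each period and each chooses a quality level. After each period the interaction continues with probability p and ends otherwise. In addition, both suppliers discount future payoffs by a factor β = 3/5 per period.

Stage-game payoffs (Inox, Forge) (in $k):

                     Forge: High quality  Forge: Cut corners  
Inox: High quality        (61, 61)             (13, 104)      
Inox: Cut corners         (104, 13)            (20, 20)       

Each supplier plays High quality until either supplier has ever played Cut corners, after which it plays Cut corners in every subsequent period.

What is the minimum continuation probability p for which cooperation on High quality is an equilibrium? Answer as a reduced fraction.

Expected continuation weight on next period's payoff is β·p = 3/5·p, which plays the role of the discount factor.
Cooperation requires 3/5·p ≥ (104−61)/(104−20) = 43/84, hence p ≥ 215/252.

215/252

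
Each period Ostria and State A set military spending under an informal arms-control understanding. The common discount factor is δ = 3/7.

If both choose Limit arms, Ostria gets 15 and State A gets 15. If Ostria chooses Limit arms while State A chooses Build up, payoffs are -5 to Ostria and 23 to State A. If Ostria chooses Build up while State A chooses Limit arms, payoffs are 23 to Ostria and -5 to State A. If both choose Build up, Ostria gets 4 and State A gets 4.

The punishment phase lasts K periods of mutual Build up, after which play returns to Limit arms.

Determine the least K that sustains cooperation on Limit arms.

5

No profitable deviation requires (15−4)(δ+…+δ^K) ≥ 23−15, i.e. δ+…+δ^K ≥ 8/11 ≈ 0.7273.
With δ = 3/7, the partial sums are K=1: 0.4286, K=2: 0.6122, K=3: 0.6910, K=4: 0.7247, K=5: 0.7392.
K = 5 is the first length at which the sum reaches 0.7273.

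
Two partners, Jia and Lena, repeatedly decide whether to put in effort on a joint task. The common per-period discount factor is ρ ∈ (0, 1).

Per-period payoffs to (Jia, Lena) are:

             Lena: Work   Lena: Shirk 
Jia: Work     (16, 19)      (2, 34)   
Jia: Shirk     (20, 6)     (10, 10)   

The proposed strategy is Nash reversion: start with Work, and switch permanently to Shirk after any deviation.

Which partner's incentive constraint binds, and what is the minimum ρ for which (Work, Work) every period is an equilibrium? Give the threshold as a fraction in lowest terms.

Jia's threshold: (20−16)/(20−10) = 2/5.
Lena's threshold: (34−19)/(34−10) = 5/8.
2/5 < 5/8, so Lena binds and ρ* = 5/8.

Lena; ρ ≥ 5/8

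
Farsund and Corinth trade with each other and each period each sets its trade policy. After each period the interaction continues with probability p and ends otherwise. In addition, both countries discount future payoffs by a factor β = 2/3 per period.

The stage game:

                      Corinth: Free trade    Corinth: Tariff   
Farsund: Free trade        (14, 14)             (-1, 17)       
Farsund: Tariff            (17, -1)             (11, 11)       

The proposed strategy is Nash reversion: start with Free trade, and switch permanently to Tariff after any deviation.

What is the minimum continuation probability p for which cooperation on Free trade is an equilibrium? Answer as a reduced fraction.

3/4

With continuation probability p and discount β, the effective per-period discount factor is βp.
Grim-trigger IC: βp ≥ (17−14)/(17−11) = 1/2.
So p ≥ (1/2)/(2/3) = 3/4.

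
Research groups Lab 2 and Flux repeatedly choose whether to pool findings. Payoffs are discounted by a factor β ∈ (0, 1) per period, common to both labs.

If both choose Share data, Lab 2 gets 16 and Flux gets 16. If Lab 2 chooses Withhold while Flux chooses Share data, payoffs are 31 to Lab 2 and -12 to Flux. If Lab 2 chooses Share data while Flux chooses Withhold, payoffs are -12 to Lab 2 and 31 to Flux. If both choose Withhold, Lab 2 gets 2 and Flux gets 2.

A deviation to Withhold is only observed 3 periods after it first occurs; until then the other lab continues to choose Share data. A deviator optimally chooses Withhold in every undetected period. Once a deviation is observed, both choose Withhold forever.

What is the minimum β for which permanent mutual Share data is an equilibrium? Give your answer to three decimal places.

The best deviation is to choose Withhold for all 3 undetected periods, earning 31 each, then 2 forever once detected.
Deviation value: 31(1−β^3)/(1−β) + 2β^3/(1−β); cooperation value: 16/(1−β).
IC: 16 ≥ 31(1−β^3) + 2β^3 = 31 − 29β^3.
So β^3 ≥ 15/29, giving β ≥ (15/29)^(1/3) ≈ 0.803.

0.803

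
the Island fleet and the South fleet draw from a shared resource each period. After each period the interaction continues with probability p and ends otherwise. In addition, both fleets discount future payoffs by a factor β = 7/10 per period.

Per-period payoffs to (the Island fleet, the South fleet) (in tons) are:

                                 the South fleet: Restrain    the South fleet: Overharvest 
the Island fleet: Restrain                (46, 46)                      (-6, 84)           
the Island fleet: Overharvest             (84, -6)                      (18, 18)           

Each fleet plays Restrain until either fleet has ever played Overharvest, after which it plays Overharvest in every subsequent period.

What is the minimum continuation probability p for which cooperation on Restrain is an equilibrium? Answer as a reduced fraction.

190/231

Expected continuation weight on next period's payoff is β·p = 7/10·p, which plays the role of the discount factor.
Cooperation requires 7/10·p ≥ (84−46)/(84−18) = 19/33, hence p ≥ 190/231.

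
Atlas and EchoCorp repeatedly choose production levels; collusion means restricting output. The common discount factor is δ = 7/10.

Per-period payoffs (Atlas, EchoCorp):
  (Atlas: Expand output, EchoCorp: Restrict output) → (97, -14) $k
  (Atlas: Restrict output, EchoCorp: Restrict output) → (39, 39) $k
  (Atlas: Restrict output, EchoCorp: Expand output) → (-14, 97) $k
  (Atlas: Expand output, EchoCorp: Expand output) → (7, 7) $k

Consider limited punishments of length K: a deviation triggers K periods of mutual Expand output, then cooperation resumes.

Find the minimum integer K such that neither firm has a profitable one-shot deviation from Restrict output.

5

IC: δ(1−δ^K)/(1−δ) ≥ (97−39)/(39−7) = 29/16.
With δ = 7/10: need 1 − δ^K ≥ 29/16·(1−7/10)/(7/10), i.e. δ^K ≤ 0.2232.
Since (7/10)^4 = 0.2401 and (7/10)^5 = 0.1681, the smallest such K is 5.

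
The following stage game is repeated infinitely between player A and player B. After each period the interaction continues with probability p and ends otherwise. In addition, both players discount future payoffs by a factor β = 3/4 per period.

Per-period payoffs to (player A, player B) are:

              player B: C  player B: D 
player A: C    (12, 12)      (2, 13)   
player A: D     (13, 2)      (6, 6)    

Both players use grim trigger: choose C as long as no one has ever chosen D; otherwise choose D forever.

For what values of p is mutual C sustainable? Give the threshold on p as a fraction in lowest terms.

4/21

Expected continuation weight on next period's payoff is β·p = 3/4·p, which plays the role of the discount factor.
Cooperation requires 3/4·p ≥ (13−12)/(13−6) = 1/7, hence p ≥ 4/21.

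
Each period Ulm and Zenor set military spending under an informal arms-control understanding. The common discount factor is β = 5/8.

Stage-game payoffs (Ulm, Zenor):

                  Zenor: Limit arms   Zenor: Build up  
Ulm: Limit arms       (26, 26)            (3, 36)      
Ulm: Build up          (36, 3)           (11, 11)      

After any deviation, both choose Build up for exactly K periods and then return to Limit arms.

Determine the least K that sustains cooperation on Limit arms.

2

No profitable deviation requires (26−11)(β+…+β^K) ≥ 36−26, i.e. β+…+β^K ≥ 2/3 ≈ 0.6667.
With β = 5/8, the partial sums are K=1: 0.6250, K=2: 1.0156.
K = 2 is the first length at which the sum reaches 0.6667.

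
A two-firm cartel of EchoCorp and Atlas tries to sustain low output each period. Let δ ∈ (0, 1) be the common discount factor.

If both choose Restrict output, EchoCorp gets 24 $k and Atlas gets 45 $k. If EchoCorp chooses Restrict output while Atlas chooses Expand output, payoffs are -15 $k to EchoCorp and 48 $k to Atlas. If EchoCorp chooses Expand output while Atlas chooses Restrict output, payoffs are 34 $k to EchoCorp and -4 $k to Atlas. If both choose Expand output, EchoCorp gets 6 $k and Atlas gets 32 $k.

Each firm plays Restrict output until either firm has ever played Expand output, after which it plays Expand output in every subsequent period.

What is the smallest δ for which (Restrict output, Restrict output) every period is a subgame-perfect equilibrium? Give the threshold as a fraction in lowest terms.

EchoCorp: cooperation gives 24 each period; deviation gives 34 once then 6 forever.
  24/(1−δ) ≥ 34 + 6δ/(1−δ) ⇒ δ ≥ 10/28 = 5/14.
Atlas: cooperation gives 45 each period; deviation gives 48 once then 32 forever.
  δ ≥ 3/16.
Both must hold, so the binding constraint is EchoCorp's: δ ≥ 5/14.

5/14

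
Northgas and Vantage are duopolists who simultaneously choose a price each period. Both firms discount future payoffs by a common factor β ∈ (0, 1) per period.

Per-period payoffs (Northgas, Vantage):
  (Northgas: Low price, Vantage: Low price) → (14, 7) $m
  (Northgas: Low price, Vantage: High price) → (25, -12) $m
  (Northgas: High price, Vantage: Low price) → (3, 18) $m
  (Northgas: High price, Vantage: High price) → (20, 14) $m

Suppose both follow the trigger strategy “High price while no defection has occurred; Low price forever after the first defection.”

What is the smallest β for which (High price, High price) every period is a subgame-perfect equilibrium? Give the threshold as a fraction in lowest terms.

5/11

Northgas's threshold: (25−20)/(25−14) = 5/11.
Vantage's threshold: (18−14)/(18−7) = 4/11.
5/11 > 4/11, so Northgas binds and β* = 5/11.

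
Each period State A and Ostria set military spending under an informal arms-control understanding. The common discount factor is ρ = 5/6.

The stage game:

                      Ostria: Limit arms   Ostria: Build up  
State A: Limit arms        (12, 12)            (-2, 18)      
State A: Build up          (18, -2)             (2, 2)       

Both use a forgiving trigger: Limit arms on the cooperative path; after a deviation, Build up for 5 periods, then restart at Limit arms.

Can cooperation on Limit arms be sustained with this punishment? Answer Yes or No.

Yes

A one-shot deviation gives 18 now, then 2 for 5 periods, then back to 12.
Gain from deviating: (18−12) today; loss: (12−2) in each of the next 5 periods.
No-deviation condition: (12−2)(ρ+…+ρ^5) ≥ 18−12, i.e. ρ+…+ρ^5 ≥ 3/5.
At ρ = 5/6: ρ+…+ρ^5 = 2.9906 ≥ 0.6000.
So cooperation is sustainable.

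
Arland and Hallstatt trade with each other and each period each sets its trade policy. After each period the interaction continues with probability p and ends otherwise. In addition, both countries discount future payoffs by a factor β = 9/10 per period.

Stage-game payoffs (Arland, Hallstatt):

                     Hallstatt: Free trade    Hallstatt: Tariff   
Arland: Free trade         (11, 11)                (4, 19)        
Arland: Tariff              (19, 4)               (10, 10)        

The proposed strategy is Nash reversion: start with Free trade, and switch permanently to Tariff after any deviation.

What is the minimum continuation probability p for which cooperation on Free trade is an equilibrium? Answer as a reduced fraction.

80/81

Expected continuation weight on next period's payoff is β·p = 9/10·p, which plays the role of the discount factor.
Cooperation requires 9/10·p ≥ (19−11)/(19−10) = 8/9, hence p ≥ 80/81.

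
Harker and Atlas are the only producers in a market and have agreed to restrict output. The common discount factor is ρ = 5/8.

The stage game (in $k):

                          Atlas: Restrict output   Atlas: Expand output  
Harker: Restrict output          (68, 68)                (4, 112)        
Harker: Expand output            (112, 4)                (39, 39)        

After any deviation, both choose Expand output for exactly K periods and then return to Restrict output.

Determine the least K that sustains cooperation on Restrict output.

IC: ρ(1−ρ^K)/(1−ρ) ≥ (112−68)/(68−39) = 44/29.
With ρ = 5/8: need 1 − ρ^K ≥ 44/29·(1−5/8)/(5/8), i.e. ρ^K ≤ 0.0897.
Since (5/8)^5 = 0.0954 and (5/8)^6 = 0.0596, the smallest such K is 6.

6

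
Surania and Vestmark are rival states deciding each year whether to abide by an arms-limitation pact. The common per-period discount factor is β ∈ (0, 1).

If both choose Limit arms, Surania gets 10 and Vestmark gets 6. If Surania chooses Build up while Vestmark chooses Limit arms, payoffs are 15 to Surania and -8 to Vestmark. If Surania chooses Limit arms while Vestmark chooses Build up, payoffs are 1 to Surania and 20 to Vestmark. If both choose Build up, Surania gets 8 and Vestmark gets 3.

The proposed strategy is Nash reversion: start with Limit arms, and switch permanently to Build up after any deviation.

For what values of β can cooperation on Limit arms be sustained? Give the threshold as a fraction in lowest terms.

For Surania: deviation gain 15−10 = 5, per-period punishment loss 10−8 = 2. IC gives β ≥ 5/7.
For Vestmark: gain 14, loss 3 per period, so β ≥ 14/17.
The tighter constraint is Vestmark's, so cooperation needs β ≥ 14/17.

14/17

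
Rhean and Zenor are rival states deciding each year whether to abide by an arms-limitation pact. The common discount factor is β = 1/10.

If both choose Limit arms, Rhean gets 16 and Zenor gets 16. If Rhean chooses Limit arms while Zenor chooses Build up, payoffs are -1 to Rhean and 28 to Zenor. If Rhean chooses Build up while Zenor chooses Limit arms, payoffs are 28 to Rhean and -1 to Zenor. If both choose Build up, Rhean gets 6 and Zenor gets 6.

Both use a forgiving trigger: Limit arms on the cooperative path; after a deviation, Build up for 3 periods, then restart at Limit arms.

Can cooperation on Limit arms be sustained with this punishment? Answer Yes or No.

No

IC: β+…+β^3 ≥ (28−16)/(16−6) = 6/5.
At β = 1/10: partial sum = 0.1110 < 1.2000. Cooperation not sustainable.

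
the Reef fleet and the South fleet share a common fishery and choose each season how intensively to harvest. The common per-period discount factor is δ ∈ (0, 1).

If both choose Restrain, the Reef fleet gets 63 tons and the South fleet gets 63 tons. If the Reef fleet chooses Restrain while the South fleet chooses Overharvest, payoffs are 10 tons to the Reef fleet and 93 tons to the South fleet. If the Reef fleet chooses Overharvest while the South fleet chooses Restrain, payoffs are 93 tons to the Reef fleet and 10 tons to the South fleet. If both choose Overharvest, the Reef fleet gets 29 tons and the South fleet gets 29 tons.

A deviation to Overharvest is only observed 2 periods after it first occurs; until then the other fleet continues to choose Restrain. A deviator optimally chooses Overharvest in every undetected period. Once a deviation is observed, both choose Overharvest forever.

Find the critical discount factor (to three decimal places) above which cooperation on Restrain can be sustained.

A deviator earns 93 for 2 periods, then 29 forever; cooperating earns 63 forever. Multiplying the IC by (1−δ):
63 ≥ 93(1−δ^2) + 29δ^2, so 64·δ^2 ≥ 30 and δ^2 ≥ 15/32.
δ ≥ (15/32)^(1/2) ≈ 0.685.

0.685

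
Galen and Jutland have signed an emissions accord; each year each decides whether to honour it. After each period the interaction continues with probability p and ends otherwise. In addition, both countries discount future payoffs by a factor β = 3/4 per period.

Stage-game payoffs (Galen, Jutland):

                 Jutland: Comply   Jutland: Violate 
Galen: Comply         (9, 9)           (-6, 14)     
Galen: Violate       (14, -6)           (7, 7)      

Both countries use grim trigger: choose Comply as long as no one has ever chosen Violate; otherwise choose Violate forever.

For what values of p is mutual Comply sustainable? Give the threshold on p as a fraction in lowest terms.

20/21

With continuation probability p and discount β, the effective per-period discount factor is βp.
Grim-trigger IC: βp ≥ (14−9)/(14−7) = 5/7.
So p ≥ (5/7)/(3/4) = 20/21.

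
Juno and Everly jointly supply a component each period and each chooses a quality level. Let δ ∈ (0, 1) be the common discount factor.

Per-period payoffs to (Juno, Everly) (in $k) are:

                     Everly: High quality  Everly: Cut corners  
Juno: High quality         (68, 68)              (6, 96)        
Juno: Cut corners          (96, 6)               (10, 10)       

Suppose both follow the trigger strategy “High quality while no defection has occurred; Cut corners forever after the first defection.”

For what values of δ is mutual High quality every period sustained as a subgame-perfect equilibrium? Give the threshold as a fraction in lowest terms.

14/43

68/(1−δ) ≥ 96 + 10δ/(1−δ)
68 ≥ 96 − 86δ
δ ≥ 28/86 = 14/43.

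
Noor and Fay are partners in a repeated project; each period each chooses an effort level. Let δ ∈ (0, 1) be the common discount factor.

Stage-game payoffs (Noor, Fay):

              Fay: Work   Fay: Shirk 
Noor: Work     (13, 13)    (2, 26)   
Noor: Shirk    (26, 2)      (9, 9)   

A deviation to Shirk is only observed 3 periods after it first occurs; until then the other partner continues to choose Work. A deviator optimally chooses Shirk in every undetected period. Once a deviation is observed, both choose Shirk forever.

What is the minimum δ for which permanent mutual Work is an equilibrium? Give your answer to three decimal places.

0.914

A deviator earns 26 for 3 periods, then 9 forever; cooperating earns 13 forever. Multiplying the IC by (1−δ):
13 ≥ 26(1−δ^3) + 9δ^3, so 17·δ^3 ≥ 13 and δ^3 ≥ 13/17.
δ ≥ (13/17)^(1/3) ≈ 0.914.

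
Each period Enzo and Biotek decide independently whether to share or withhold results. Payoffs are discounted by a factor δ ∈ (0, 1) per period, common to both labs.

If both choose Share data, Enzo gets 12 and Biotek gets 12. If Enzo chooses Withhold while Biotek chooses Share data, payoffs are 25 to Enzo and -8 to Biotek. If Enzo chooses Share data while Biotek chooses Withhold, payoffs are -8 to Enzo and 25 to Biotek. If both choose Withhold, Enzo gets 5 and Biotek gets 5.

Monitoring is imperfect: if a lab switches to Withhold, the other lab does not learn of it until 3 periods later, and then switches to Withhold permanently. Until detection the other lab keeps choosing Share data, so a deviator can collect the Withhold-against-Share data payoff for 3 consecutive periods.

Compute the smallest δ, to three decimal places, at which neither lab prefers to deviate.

0.866

Deviating for the 3 undetected periods gains 25−12 = 13 per period over cooperation, then loses 12−5 = 7 per period forever once punishment starts.
Gain: 13(1 + δ + … + δ^2); loss: 7·δ^3/(1−δ).
No profitable deviation ⇔ 13(1−δ^3) ≤ 7·δ^3, i.e. δ^3 ≥ 13/(13+7) = 13/20.
Hence δ ≥ (13/20)^(1/3) ≈ 0.866.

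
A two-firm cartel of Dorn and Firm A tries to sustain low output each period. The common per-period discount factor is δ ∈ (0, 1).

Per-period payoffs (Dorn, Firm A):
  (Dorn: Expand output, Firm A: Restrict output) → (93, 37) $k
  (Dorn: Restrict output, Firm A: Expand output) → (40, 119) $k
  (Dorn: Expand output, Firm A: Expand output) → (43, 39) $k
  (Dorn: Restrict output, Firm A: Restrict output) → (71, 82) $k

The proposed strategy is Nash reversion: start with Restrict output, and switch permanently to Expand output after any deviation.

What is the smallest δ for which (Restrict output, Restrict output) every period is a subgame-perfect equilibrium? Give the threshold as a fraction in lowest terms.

37/80

Dorn: cooperation gives 71 each period; deviation gives 93 once then 43 forever.
  71/(1−δ) ≥ 93 + 43δ/(1−δ) ⇒ δ ≥ 22/50 = 11/25.
Firm A: cooperation gives 82 each period; deviation gives 119 once then 39 forever.
  δ ≥ 37/80.
Both must hold, so the binding constraint is Firm A's: δ ≥ 37/80.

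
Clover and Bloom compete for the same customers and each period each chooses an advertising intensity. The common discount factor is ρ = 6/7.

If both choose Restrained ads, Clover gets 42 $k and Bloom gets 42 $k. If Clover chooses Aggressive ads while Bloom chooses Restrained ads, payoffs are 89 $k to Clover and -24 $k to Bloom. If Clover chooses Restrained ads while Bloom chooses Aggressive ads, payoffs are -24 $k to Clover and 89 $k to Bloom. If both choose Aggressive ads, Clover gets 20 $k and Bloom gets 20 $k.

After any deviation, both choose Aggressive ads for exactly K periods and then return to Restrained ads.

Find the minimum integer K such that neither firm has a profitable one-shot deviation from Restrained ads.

3

No profitable deviation requires (42−20)(ρ+…+ρ^K) ≥ 89−42, i.e. ρ+…+ρ^K ≥ 47/22 ≈ 2.1364.
With ρ = 6/7, the partial sums are K=1: 0.8571, K=2: 1.5918, K=3: 2.2216.
K = 3 is the first length at which the sum reaches 2.1364.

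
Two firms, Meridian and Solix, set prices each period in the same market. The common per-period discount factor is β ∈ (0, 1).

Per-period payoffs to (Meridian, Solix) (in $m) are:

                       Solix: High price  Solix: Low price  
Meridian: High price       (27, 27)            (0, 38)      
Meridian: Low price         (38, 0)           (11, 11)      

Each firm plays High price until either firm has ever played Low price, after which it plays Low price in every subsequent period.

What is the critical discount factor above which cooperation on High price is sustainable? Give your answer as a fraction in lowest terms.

11/27

27/(1−β) ≥ 38 + 11β/(1−β)
27 ≥ 38 − 27β
β ≥ 11/27.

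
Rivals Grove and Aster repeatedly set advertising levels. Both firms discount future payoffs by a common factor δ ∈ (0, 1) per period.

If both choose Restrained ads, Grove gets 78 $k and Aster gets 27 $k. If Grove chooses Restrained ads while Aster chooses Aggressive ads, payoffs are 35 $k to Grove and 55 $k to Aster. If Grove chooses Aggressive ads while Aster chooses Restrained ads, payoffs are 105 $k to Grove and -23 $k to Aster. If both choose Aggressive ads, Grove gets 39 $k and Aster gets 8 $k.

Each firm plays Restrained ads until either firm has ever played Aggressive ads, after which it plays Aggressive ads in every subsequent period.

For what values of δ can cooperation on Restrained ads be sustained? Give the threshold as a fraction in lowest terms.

Grove's threshold: (105−78)/(105−39) = 9/22.
Aster's threshold: (55−27)/(55−8) = 28/47.
9/22 < 28/47, so Aster binds and δ* = 28/47.

28/47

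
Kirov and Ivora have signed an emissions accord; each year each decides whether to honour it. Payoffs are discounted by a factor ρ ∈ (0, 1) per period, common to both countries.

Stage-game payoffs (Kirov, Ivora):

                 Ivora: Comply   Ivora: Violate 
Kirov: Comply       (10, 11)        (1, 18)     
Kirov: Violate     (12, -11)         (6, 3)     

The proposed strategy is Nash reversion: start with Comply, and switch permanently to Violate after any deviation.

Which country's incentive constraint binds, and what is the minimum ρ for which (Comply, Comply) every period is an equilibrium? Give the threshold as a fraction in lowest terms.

Ivora; ρ ≥ 7/15

Kirov: cooperation gives 10 each period; deviation gives 12 once then 6 forever.
  10/(1−ρ) ≥ 12 + 6ρ/(1−ρ) ⇒ ρ ≥ 2/6 = 1/3.
Ivora: cooperation gives 11 each period; deviation gives 18 once then 3 forever.
  ρ ≥ 7/15.
Both must hold, so the binding constraint is Ivora's: ρ ≥ 7/15.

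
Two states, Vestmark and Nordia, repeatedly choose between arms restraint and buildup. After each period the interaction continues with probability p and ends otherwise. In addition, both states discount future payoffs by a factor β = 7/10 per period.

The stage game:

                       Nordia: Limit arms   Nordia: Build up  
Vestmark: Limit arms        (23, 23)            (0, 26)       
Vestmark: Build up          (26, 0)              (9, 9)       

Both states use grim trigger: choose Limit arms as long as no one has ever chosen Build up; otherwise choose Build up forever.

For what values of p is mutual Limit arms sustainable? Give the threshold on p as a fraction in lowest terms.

30/119

With continuation probability p and discount β, the effective per-period discount factor is βp.
Grim-trigger IC: βp ≥ (26−23)/(26−9) = 3/17.
So p ≥ (3/17)/(7/10) = 30/119.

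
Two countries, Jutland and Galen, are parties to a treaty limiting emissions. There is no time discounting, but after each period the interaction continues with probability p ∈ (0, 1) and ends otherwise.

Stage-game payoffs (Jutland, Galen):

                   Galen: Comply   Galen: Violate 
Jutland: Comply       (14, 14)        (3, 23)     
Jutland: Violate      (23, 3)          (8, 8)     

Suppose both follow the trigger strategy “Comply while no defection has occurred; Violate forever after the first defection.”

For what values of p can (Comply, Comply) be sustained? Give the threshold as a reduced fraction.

3/5

With no time discounting, the continuation probability p plays the role of the discount factor.
Grim-trigger IC: 14/(1−p) ≥ 23 + 8p/(1−p) ⇒ p ≥ (23−14)/(23−8) = 3/5.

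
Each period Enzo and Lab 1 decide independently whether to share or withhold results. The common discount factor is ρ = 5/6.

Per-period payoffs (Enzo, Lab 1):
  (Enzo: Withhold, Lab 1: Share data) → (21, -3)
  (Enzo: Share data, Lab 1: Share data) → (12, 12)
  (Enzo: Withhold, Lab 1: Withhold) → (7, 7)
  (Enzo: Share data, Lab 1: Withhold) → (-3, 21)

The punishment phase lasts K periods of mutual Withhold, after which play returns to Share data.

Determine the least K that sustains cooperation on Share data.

No profitable deviation requires (12−7)(ρ+…+ρ^K) ≥ 21−12, i.e. ρ+…+ρ^K ≥ 9/5 ≈ 1.8000.
With ρ = 5/6, the partial sums are K=1: 0.8333, K=2: 1.5278, K=3: 2.1065.
K = 3 is the first length at which the sum reaches 1.8000.

3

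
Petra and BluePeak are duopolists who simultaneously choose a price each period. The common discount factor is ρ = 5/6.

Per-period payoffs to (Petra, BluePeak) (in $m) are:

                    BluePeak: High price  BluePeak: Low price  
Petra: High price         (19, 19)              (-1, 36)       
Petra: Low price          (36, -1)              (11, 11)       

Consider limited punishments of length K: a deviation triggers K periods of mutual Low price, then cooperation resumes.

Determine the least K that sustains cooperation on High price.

4

No profitable deviation requires (19−11)(ρ+…+ρ^K) ≥ 36−19, i.e. ρ+…+ρ^K ≥ 17/8 ≈ 2.1250.
With ρ = 5/6, the partial sums are K=1: 0.8333, K=2: 1.5278, K=3: 2.1065, K=4: 2.5887.
K = 4 is the first length at which the sum reaches 2.1250.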